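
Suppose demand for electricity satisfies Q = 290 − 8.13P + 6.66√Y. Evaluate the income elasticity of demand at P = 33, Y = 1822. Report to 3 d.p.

0.465

At P = 33, Y = 1822: Q = 305.991.
Holding P constant, ∂Q/∂Y = 6.66/(2√Y) = 0.0780136.
η_Y = (∂Q/∂Y)·(Y/Q) = 0.0780136 × (1822/305.991) = 0.465.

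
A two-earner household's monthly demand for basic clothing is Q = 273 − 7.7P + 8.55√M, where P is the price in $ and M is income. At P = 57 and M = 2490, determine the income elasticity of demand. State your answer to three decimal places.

0.818

At P = 57, M = 2490: Q = 260.744.
Holding P constant, ∂Q/∂M = 8.55/(2√M) = 0.0856715.
η_M = (∂Q/∂M)·(M/Q) = 0.0856715 × (2490/260.744) = 0.818.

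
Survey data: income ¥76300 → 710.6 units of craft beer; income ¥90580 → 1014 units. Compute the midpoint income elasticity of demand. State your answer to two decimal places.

2.06

ΔQ = 1014 − 710.6 = 303.4; midpoint Q̄ = (710.6 + 1014)/2 = 862.3.
ΔI = 90580 − 76300 = 14280; midpoint Ī = (76300 + 90580)/2 = 83440.
η = (ΔQ/Q̄) ÷ (ΔI/Ī) = (303.4/862.3) ÷ (14280/83440) = 2.06.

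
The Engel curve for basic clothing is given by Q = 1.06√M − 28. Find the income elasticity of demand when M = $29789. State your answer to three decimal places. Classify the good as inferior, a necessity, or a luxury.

At M = 29789: Q = 154.951.
dQ/dM = 1.06/(2√M) = 0.00307077 at this income.
η = (dQ/dM)·(M/Q) = 0.00307077 × (29789/154.951) = 0.590.
Since 0 < η < 1, the good is a necessity.

0.590 (necessity)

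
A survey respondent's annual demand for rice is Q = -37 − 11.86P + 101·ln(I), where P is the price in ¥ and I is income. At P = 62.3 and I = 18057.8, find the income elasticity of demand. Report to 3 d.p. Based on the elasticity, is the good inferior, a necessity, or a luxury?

0.472 (necessity)

At P = 62.3, I = 18057.8: Q = 214.057.
Holding P constant, ∂Q/∂I = 101/I = 0.00559315.
η_I = (∂Q/∂I)·(I/Q) = 0.00559315 × (18057.8/214.057) = 0.472.
Since 0 < η < 1, this is a necessity.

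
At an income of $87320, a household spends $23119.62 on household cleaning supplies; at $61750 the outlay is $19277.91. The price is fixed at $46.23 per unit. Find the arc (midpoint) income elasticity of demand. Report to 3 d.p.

0.528

With a constant price, Q₁ = 23119.62/46.23 = 500.100 and Q₂ = 19277.91/46.23 = 417.000 (equivalently, work directly with expenditure since P cancels).
Midpoint %ΔQ = (19277.91 − 23119.62)/21198.77 = -0.18122; midpoint %ΔI = (61750 − 87320)/74535 = -0.34306.
η = -0.18122 / -0.34306 = 0.528.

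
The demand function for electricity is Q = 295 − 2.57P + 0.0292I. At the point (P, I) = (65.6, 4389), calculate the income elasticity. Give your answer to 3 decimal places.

0.503

At P = 65.6, I = 4389: Q = 254.567.
Holding P constant, ∂Q/∂I = 0.0292.
η_I = (∂Q/∂I)·(I/Q) = 0.0292 × (4389/254.567) = 0.503.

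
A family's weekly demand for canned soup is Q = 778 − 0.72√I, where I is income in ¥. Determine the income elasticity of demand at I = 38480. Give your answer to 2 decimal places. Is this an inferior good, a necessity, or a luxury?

At I = 38480: Q = 636.762.
dQ/dI = -0.72/(2√I) = -0.00183521 at this income.
η = (dQ/dI)·(I/Q) = -0.00183521 × (38480/636.762) = -0.11.
Since η < 0, the good is an inferior good.

-0.11 (inferior good)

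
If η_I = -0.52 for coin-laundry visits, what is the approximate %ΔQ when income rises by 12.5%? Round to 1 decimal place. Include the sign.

-6.5%

%ΔQ ≈ η × %ΔI = -0.52 × 12.5% = -6.5%.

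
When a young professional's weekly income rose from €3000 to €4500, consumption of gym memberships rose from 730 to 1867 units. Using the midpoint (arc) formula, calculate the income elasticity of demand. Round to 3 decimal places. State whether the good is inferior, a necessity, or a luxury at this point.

2.189 (luxury)

ΔQ = 1867 − 730 = 1137; midpoint Q̄ = (730 + 1867)/2 = 1298.5.
ΔI = 4500 − 3000 = 1500; midpoint Ī = (3000 + 4500)/2 = 3750.
η = (ΔQ/Q̄) ÷ (ΔI/Ī) = (1137/1298.5) ÷ (1500/3750) = 2.189.
η > 1 ⇒ luxury.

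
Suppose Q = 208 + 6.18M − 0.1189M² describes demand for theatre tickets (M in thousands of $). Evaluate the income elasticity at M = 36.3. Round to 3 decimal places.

At M = 36.3: Q = 275.6607.
dQ/dM = 6.18 − 0.2378M = -2.45214.
η = (dQ/dM)·(M/Q) = -2.45214 × (36.3/275.6607) = -0.323.

-0.323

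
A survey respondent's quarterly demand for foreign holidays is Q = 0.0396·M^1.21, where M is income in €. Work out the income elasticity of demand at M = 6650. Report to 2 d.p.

1.21

For Q = A·M^β the income elasticity is constant and equal to β.
Here β = 1.21, so η = 1.21.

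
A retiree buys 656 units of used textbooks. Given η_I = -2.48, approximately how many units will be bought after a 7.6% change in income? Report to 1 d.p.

%ΔQ ≈ η × %ΔI = -2.48 × 7.6% = -18.848%.
New Q ≈ 656 × (1 − 0.18848) = 532.4.

532.4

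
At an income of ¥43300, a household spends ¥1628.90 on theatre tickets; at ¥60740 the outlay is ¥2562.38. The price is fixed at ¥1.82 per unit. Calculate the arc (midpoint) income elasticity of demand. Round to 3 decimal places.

With a constant price, Q₁ = 1628.90/1.82 = 895.000 and Q₂ = 2562.38/1.82 = 1407.901 (equivalently, work directly with expenditure since P cancels).
Midpoint %ΔQ = (2562.38 − 1628.90)/2095.64 = 0.44544; midpoint %ΔI = (60740 − 43300)/52020 = 0.33526.
η = 0.44544 / 0.33526 = 1.329.

1.329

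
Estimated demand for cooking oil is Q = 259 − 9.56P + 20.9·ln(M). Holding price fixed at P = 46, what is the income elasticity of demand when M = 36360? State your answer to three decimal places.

At P = 46, M = 36360: Q = 38.716.
Holding P constant, ∂Q/∂M = 20.9/M = 0.000574807.
η_M = (∂Q/∂M)·(M/Q) = 0.000574807 × (36360/38.716) = 0.540.

0.540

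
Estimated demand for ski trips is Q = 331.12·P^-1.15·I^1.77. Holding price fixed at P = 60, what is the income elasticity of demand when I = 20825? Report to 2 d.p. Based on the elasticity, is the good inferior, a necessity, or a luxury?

For a multiplicative demand Q = A·P^α·I^β, the income elasticity is β everywhere.
Here β = 1.77, so η = 1.77.
Since η > 1, this is a luxury.

1.77 (luxury)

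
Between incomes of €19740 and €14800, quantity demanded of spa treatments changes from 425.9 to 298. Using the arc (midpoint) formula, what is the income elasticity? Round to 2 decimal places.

1.24

ΔQ = 298 − 425.9 = -127.9; midpoint Q̄ = (425.9 + 298)/2 = 361.95.
ΔI = 14800 − 19740 = -4940; midpoint Ī = (19740 + 14800)/2 = 17270.
η = (ΔQ/Q̄) ÷ (ΔI/Ī) = (-127.9/361.95) ÷ (-4940/17270) = 1.24.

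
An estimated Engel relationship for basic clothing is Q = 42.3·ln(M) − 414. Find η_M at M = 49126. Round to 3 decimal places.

0.985

At M = 49126: Q = 42.931.
dQ/dM = 42.3/M = 0.000861051 at this income.
η = (dQ/dM)·(M/Q) = 0.000861051 × (49126/42.931) = 0.985.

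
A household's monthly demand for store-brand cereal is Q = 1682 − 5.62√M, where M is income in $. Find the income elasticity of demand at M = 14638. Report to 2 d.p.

-0.34

At M = 14638: Q = 1002.050.
dQ/dM = -5.62/(2√M) = -0.0232255 at this income.
η = (dQ/dM)·(M/Q) = -0.0232255 × (14638/1002.050) = -0.34.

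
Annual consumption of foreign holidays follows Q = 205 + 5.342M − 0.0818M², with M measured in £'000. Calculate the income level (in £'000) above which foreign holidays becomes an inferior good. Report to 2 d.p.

dQ/dM = 5.342 − 0.1636M.
The good is inferior where dQ/dM < 0. Setting dQ/dM = 0 gives M = 5.342 / 0.1636 = 32.65.

32.65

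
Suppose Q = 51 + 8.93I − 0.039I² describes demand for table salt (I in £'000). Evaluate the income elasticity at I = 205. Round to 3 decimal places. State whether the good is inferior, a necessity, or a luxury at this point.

-5.964 (inferior good)

At I = 205: Q = 242.6750.
dQ/dI = 8.93 − 0.078I = -7.06000.
η = (dQ/dI)·(I/Q) = -7.06000 × (205/242.6750) = -5.964.
η < 0 ⇒ inferior good.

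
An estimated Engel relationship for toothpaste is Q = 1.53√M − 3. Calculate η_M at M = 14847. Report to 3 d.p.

0.508

At M = 14847: Q = 183.428.
dQ/dM = 1.53/(2√M) = 0.0062783 at this income.
η = (dQ/dM)·(M/Q) = 0.0062783 × (14847/183.428) = 0.508.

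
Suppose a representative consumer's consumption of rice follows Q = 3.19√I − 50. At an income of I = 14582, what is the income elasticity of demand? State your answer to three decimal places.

At I = 14582: Q = 335.211.
dQ/dI = 3.19/(2√I) = 0.0132085 at this income.
η = (dQ/dI)·(I/Q) = 0.0132085 × (14582/335.211) = 0.575.

0.575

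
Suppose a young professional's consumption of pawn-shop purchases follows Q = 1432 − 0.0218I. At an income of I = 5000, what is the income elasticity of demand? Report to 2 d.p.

At I = 5000: Q = 1323.000.
dQ/dI = −0.0218.
η = (dQ/dI)·(I/Q) = -0.0218 × (5000/1323.000) = -0.08.

-0.08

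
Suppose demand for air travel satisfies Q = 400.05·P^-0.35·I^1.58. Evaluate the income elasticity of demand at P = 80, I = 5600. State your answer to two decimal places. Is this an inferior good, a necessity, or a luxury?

1.58 (luxury)

For a multiplicative demand Q = A·P^α·I^β, the income elasticity is β everywhere.
Here β = 1.58, so η = 1.58.
Since η > 1, this is a luxury.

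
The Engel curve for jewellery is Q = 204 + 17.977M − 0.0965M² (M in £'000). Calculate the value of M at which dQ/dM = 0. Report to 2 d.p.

dQ/dM = 17.977 − 0.193M.
The good is inferior where dQ/dM < 0. Setting dQ/dM = 0 gives M = 17.977 / 0.193 = 93.15.

93.15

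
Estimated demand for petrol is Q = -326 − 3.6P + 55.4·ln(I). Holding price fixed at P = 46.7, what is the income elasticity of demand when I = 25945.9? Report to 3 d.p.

0.803

At P = 46.7, I = 25945.9: Q = 68.953.
Holding P constant, ∂Q/∂I = 55.4/I = 0.00213521.
η_I = (∂Q/∂I)·(I/Q) = 0.00213521 × (25945.9/68.953) = 0.803.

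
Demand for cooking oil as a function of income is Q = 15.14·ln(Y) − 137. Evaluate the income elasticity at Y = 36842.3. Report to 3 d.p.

At Y = 36842.3: Q = 22.188.
dQ/dY = 15.14/Y = 0.000410941 at this income.
η = (dQ/dY)·(Y/Q) = 0.000410941 × (36842.3/22.188) = 0.682.

0.682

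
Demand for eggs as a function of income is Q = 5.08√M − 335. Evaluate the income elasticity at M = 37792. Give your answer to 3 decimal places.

0.757

At M = 37792: Q = 652.560.
dQ/dM = 5.08/(2√M) = 0.0130657 at this income.
η = (dQ/dM)·(M/Q) = 0.0130657 × (37792/652.560) = 0.757.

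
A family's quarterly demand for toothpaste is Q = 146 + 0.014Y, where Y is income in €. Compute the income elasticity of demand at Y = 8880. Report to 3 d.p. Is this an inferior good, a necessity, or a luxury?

0.460 (necessity)

At Y = 8880: Q = 270.320.
dQ/dY = 0.014.
η = (dQ/dY)·(Y/Q) = 0.014 × (8880/270.320) = 0.460.
Since 0 < η < 1, the good is a necessity.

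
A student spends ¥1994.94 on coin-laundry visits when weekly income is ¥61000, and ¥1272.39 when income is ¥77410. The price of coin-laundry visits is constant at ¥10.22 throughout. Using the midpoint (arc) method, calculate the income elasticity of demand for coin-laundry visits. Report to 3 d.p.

-1.865

With a constant price, Q₁ = 1994.94/10.22 = 195.200 and Q₂ = 1272.39/10.22 = 124.500 (equivalently, work directly with expenditure since P cancels).
Midpoint %ΔQ = (1272.39 − 1994.94)/1633.67 = -0.44229; midpoint %ΔI = (77410 − 61000)/69205 = 0.23712.
η = -0.44229 / 0.23712 = -1.865.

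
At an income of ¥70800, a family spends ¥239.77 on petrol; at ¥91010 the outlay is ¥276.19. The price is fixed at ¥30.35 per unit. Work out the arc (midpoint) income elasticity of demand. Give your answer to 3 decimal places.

With a constant price, Q₁ = 239.77/30.35 = 7.900 and Q₂ = 276.19/30.35 = 9.100 (equivalently, work directly with expenditure since P cancels).
Midpoint %ΔQ = (276.19 − 239.77)/257.98 = 0.14117; midpoint %ΔI = (91010 − 70800)/80905 = 0.24980.
η = 0.14117 / 0.24980 = 0.565.

0.565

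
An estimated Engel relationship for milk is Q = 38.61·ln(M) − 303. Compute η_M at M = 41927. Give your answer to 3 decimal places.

At M = 41927: Q = 107.953.
dQ/dM = 38.61/M = 0.000920886 at this income.
η = (dQ/dM)·(M/Q) = 0.000920886 × (41927/107.953) = 0.358.

0.358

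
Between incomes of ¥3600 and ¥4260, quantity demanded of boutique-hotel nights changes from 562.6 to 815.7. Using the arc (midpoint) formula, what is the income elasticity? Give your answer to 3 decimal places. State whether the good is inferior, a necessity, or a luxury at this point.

2.187 (luxury)

ΔQ = 815.7 − 562.6 = 253.1; midpoint Q̄ = (562.6 + 815.7)/2 = 689.15.
ΔI = 4260 − 3600 = 660; midpoint Ī = (3600 + 4260)/2 = 3930.
η = (ΔQ/Q̄) ÷ (ΔI/Ī) = (253.1/689.15) ÷ (660/3930) = 2.187.
η > 1 ⇒ luxury.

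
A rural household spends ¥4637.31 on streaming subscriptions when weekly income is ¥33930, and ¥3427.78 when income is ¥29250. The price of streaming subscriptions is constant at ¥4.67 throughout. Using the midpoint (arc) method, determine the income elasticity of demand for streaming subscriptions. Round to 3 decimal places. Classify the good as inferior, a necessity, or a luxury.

2.025 (luxury)

With a constant price, Q₁ = 4637.31/4.67 = 993.000 and Q₂ = 3427.78/4.67 = 734.000 (equivalently, work directly with expenditure since P cancels).
Midpoint %ΔQ = (3427.78 − 4637.31)/4032.55 = -0.29994; midpoint %ΔI = (29250 − 33930)/31590 = -0.14815.
η = -0.29994 / -0.14815 = 2.025.
η > 1 ⇒ luxury.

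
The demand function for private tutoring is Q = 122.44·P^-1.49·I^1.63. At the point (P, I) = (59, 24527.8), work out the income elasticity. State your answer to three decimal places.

For a multiplicative demand Q = A·P^α·I^β, the income elasticity is β everywhere.
Here β = 1.63, so η = 1.630.

1.630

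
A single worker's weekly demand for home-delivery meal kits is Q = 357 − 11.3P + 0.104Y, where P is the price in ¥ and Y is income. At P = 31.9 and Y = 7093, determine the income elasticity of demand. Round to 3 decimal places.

1.005

At P = 31.9, Y = 7093: Q = 734.202.
Holding P constant, ∂Q/∂Y = 0.104.
η_Y = (∂Q/∂Y)·(Y/Q) = 0.104 × (7093/734.202) = 1.005.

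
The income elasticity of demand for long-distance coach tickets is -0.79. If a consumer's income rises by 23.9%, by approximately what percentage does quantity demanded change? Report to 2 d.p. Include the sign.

%ΔQ ≈ η × %ΔI = -0.79 × 23.9% = -18.88%.

-18.88%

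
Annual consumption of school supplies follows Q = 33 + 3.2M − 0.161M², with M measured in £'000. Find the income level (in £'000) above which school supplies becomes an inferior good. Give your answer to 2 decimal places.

dQ/dM = 3.2 − 0.322M.
The good is inferior where dQ/dM < 0. Setting dQ/dM = 0 gives M = 3.2 / 0.322 = 9.94.

9.94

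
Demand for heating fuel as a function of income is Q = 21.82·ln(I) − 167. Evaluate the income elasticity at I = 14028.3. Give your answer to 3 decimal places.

0.528

At I = 14028.3: Q = 41.356.
dQ/dI = 21.82/I = 0.00155543 at this income.
η = (dQ/dI)·(I/Q) = 0.00155543 × (14028.3/41.356) = 0.528.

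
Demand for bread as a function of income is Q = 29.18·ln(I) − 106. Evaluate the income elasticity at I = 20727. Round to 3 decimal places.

0.159

At I = 20727: Q = 184.026.
dQ/dI = 29.18/I = 0.00140783 at this income.
η = (dQ/dI)·(I/Q) = 0.00140783 × (20727/184.026) = 0.159.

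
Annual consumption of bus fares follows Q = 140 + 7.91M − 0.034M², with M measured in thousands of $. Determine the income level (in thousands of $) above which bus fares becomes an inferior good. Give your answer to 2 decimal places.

dQ/dM = 7.91 − 0.068M.
The good is inferior where dQ/dM < 0. Setting dQ/dM = 0 gives M = 7.91 / 0.068 = 116.32.

116.32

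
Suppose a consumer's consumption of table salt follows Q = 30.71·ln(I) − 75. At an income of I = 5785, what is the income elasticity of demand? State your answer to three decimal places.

0.161

At I = 5785: Q = 191.041.
dQ/dI = 30.71/I = 0.00530856 at this income.
η = (dQ/dI)·(I/Q) = 0.00530856 × (5785/191.041) = 0.161.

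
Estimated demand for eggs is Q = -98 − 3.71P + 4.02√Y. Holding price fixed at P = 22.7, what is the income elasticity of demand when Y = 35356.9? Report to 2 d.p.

0.66

At P = 22.7, Y = 35356.9: Q = 573.681.
Holding P constant, ∂Q/∂Y = 4.02/(2√Y) = 0.0106895.
η_Y = (∂Q/∂Y)·(Y/Q) = 0.0106895 × (35356.9/573.681) = 0.66.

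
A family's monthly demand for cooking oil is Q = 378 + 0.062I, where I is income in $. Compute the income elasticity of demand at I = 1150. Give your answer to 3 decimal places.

0.159

At I = 1150: Q = 449.300.
dQ/dI = 0.062.
η = (dQ/dI)·(I/Q) = 0.062 × (1150/449.300) = 0.159.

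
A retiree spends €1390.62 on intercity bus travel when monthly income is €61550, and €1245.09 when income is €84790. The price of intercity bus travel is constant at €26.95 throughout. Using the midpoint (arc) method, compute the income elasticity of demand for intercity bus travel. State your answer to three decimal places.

-0.348

With a constant price, Q₁ = 1390.62/26.95 = 51.600 and Q₂ = 1245.09/26.95 = 46.200 (equivalently, work directly with expenditure since P cancels).
Midpoint %ΔQ = (1245.09 − 1390.62)/1317.86 = -0.11043; midpoint %ΔI = (84790 − 61550)/73170 = 0.31762.
η = -0.11043 / 0.31762 = -0.348.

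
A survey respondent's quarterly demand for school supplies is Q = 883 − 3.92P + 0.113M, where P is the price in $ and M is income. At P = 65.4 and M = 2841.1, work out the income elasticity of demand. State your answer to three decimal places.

At P = 65.4, M = 2841.1: Q = 947.676.
Holding P constant, ∂Q/∂M = 0.113.
η_M = (∂Q/∂M)·(M/Q) = 0.113 × (2841.1/947.676) = 0.339.

0.339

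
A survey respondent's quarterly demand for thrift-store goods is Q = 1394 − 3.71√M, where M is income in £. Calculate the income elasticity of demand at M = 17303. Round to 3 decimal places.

-0.269

At M = 17303: Q = 905.983.
dQ/dM = -3.71/(2√M) = -0.0141021 at this income.
η = (dQ/dM)·(M/Q) = -0.0141021 × (17303/905.983) = -0.269.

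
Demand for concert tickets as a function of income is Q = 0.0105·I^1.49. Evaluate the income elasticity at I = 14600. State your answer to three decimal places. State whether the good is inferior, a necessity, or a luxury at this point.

1.490 (luxury)

For Q = A·I^β the income elasticity is constant and equal to β.
Here β = 1.49, so η = 1.490.
Since η > 1, the good is a luxury.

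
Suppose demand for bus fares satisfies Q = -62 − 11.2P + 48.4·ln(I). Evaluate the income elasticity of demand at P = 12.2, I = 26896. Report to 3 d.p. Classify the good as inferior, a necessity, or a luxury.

0.164 (necessity)

At P = 12.2, I = 26896: Q = 295.027.
Holding P constant, ∂Q/∂I = 48.4/I = 0.00179952.
η_I = (∂Q/∂I)·(I/Q) = 0.00179952 × (26896/295.027) = 0.164.
Since 0 < η < 1, this is a necessity.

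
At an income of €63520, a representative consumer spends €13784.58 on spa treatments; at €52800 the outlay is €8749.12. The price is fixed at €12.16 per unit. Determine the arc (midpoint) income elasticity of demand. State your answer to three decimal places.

2.425

With a constant price, Q₁ = 13784.58/12.16 = 1133.600 and Q₂ = 8749.12/12.16 = 719.500 (equivalently, work directly with expenditure since P cancels).
Midpoint %ΔQ = (8749.12 − 13784.58)/11266.85 = -0.44693; midpoint %ΔI = (52800 − 63520)/58160 = -0.18432.
η = -0.44693 / -0.18432 = 2.425.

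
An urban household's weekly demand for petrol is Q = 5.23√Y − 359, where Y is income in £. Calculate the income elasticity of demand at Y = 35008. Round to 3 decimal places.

At Y = 35008: Q = 619.555.
dQ/dY = 5.23/(2√Y) = 0.0139762 at this income.
η = (dQ/dY)·(Y/Q) = 0.0139762 × (35008/619.555) = 0.790.

0.790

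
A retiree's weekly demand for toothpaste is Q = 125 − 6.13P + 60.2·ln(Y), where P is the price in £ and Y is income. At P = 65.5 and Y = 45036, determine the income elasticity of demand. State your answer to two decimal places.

0.16

At P = 65.5, Y = 45036: Q = 368.541.
Holding P constant, ∂Q/∂Y = 60.2/Y = 0.00133671.
η_Y = (∂Q/∂Y)·(Y/Q) = 0.00133671 × (45036/368.541) = 0.16.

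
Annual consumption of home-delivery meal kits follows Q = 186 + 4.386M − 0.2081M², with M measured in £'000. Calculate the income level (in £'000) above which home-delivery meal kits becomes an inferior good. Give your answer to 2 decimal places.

dQ/dM = 4.386 − 0.4162M.
The good is inferior where dQ/dM < 0. Setting dQ/dM = 0 gives M = 4.386 / 0.4162 = 10.54.

10.54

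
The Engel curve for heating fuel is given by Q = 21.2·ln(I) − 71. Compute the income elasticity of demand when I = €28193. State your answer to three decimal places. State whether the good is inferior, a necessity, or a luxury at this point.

At I = 28193: Q = 146.233.
dQ/dI = 21.2/I = 0.00075196 at this income.
η = (dQ/dI)·(I/Q) = 0.00075196 × (28193/146.233) = 0.145.
Since 0 < η < 1, the good is a necessity.

0.145 (necessity)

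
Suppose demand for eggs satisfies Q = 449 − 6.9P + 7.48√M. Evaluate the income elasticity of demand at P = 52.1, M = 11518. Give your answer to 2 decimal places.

At P = 52.1, M = 11518: Q = 892.278.
Holding P constant, ∂Q/∂M = 7.48/(2√M) = 0.0348484.
η_M = (∂Q/∂M)·(M/Q) = 0.0348484 × (11518/892.278) = 0.45.

0.45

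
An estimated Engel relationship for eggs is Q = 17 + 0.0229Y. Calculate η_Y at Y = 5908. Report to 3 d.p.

At Y = 5908: Q = 152.293.
dQ/dY = 0.0229.
η = (dQ/dY)·(Y/Q) = 0.0229 × (5908/152.293) = 0.888.

0.888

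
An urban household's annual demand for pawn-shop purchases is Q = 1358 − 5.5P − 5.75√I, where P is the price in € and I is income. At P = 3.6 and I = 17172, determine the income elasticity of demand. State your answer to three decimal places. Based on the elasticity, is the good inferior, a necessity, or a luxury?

-0.644 (inferior good)

At P = 3.6, I = 17172: Q = 584.709.
Holding P constant, ∂Q/∂I = -5.75/(2√I) = -0.0219395.
η_I = (∂Q/∂I)·(I/Q) = -0.0219395 × (17172/584.709) = -0.644.
Since η < 0, this is an inferior good.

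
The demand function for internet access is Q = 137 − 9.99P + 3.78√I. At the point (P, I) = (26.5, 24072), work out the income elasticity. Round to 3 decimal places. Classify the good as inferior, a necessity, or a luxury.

At P = 26.5, I = 24072: Q = 458.738.
Holding P constant, ∂Q/∂I = 3.78/(2√I) = 0.0121816.
η_I = (∂Q/∂I)·(I/Q) = 0.0121816 × (24072/458.738) = 0.639.
Since 0 < η < 1, this is a necessity.

0.639 (necessity)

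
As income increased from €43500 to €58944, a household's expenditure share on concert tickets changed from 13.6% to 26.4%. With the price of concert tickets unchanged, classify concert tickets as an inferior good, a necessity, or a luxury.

luxury

The budget share rises as income rises, so η > 1.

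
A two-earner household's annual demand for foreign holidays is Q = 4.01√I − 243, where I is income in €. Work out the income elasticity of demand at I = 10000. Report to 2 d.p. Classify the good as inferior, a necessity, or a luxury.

At I = 10000: Q = 158.000.
dQ/dI = 4.01/(2√I) = 0.02005 at this income.
η = (dQ/dI)·(I/Q) = 0.02005 × (10000/158.000) = 1.27.
Since η > 1, the good is a luxury.

1.27 (luxury)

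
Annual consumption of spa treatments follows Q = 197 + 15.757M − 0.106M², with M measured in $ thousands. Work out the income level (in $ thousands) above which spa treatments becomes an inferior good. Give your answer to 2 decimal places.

74.33

dQ/dM = 15.757 − 0.212M.
The good is inferior where dQ/dM < 0. Setting dQ/dM = 0 gives M = 15.757 / 0.212 = 74.33.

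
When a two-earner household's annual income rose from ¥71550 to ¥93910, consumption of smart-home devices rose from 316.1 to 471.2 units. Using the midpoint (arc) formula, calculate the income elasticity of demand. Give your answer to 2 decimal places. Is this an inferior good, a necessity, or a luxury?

ΔQ = 471.2 − 316.1 = 155.1; midpoint Q̄ = (316.1 + 471.2)/2 = 393.65.
ΔI = 93910 − 71550 = 22360; midpoint Ī = (71550 + 93910)/2 = 82730.
η = (ΔQ/Q̄) ÷ (ΔI/Ī) = (155.1/393.65) ÷ (22360/82730) = 1.46.
η > 1 ⇒ luxury.

1.46 (luxury)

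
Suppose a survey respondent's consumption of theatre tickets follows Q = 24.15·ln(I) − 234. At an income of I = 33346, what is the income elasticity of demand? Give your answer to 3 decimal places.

1.379

At I = 33346: Q = 17.515.
dQ/dI = 24.15/I = 0.000724225 at this income.
η = (dQ/dI)·(I/Q) = 0.000724225 × (33346/17.515) = 1.379.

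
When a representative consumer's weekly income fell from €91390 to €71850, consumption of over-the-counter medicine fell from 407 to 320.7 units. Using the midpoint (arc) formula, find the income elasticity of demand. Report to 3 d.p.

ΔQ = 320.7 − 407 = -86.3; midpoint Q̄ = (407 + 320.7)/2 = 363.85.
ΔI = 71850 − 91390 = -19540; midpoint Ī = (91390 + 71850)/2 = 81620.
η = (ΔQ/Q̄) ÷ (ΔI/Ī) = (-86.3/363.85) ÷ (-19540/81620) = 0.991.

0.991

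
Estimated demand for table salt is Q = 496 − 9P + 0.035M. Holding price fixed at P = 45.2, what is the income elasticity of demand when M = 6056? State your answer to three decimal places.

0.704

At P = 45.2, M = 6056: Q = 301.160.
Holding P constant, ∂Q/∂M = 0.035.
η_M = (∂Q/∂M)·(M/Q) = 0.035 × (6056/301.160) = 0.704.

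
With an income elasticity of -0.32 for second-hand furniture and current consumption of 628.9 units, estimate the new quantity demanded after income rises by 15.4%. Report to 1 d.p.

%ΔQ ≈ η × %ΔI = -0.32 × 15.4% = -4.928%.
New Q ≈ 628.9 × (1 − 0.04928) = 597.9.

597.9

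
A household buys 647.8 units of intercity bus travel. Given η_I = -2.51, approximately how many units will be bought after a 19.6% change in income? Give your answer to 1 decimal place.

329.1

%ΔQ ≈ η × %ΔI = -2.51 × 19.6% = -49.196%.
New Q ≈ 647.8 × (1 − 0.49196) = 329.1.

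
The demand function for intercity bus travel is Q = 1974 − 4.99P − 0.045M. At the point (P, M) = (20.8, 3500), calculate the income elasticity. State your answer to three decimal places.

At P = 20.8, M = 3500: Q = 1712.708.
Holding P constant, ∂Q/∂M = −0.045.
η_M = (∂Q/∂M)·(M/Q) = -0.045 × (3500/1712.708) = -0.092.

-0.092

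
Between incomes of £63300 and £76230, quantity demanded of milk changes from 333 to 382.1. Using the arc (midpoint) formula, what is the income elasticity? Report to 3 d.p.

0.741

ΔQ = 382.1 − 333 = 49.1; midpoint Q̄ = (333 + 382.1)/2 = 357.55.
ΔI = 76230 − 63300 = 12930; midpoint Ī = (63300 + 76230)/2 = 69765.
η = (ΔQ/Q̄) ÷ (ΔI/Ī) = (49.1/357.55) ÷ (12930/69765) = 0.741.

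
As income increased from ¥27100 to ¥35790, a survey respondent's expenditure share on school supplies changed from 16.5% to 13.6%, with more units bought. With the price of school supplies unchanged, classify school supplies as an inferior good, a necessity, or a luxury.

Quantity rises but the budget share falls as income rises, so 0 < η < 1.

necessity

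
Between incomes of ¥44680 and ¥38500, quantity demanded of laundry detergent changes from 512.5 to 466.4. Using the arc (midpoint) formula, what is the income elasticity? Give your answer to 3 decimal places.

0.634

ΔQ = 466.4 − 512.5 = -46.1; midpoint Q̄ = (512.5 + 466.4)/2 = 489.45.
ΔI = 38500 − 44680 = -6180; midpoint Ī = (44680 + 38500)/2 = 41590.
η = (ΔQ/Q̄) ÷ (ΔI/Ī) = (-46.1/489.45) ÷ (-6180/41590) = 0.634.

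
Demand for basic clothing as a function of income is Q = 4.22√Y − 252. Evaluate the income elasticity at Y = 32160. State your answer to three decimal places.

At Y = 32160: Q = 504.781.
dQ/dY = 4.22/(2√Y) = 0.0117659 at this income.
η = (dQ/dY)·(Y/Q) = 0.0117659 × (32160/504.781) = 0.750.

0.750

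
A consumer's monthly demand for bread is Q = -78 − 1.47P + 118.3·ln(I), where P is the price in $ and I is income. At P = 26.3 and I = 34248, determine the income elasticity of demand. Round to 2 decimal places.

0.11

At P = 26.3, I = 34248: Q = 1118.555.
Holding P constant, ∂Q/∂I = 118.3/I = 0.00345422.
η_I = (∂Q/∂I)·(I/Q) = 0.00345422 × (34248/1118.555) = 0.11.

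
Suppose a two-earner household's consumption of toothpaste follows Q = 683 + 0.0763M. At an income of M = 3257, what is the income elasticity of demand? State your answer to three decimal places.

0.267

At M = 3257: Q = 931.509.
dQ/dM = 0.0763.
η = (dQ/dM)·(M/Q) = 0.0763 × (3257/931.509) = 0.267.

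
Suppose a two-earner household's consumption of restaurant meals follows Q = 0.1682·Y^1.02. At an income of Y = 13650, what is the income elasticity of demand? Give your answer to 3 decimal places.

1.020

For Q = A·Y^β the income elasticity is constant and equal to β.
Here β = 1.02, so η = 1.020.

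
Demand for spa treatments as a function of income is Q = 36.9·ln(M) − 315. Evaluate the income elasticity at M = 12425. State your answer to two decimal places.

1.12

At M = 12425: Q = 32.873.
dQ/dM = 36.9/M = 0.00296982 at this income.
η = (dQ/dM)·(M/Q) = 0.00296982 × (12425/32.873) = 1.12.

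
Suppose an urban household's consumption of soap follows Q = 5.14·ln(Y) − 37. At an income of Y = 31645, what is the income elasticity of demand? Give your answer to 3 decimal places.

At Y = 31645: Q = 16.262.
dQ/dY = 5.14/Y = 0.000162427 at this income.
η = (dQ/dY)·(Y/Q) = 0.000162427 × (31645/16.262) = 0.316.

0.316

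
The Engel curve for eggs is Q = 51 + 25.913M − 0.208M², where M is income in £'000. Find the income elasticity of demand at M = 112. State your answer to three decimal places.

At M = 112: Q = 344.1040.
dQ/dM = 25.913 − 0.416M = -20.67900.
η = (dQ/dM)·(M/Q) = -20.67900 × (112/344.1040) = -6.731.

-6.731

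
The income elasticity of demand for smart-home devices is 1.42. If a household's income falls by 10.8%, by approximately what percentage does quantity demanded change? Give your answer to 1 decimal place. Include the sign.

-15.3%

%ΔQ ≈ η × %ΔI = 1.42 × (-10.8%) = -15.3%.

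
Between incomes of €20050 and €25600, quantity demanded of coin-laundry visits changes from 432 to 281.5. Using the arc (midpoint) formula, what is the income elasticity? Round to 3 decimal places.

ΔQ = 281.5 − 432 = -150.5; midpoint Q̄ = (432 + 281.5)/2 = 356.75.
ΔI = 25600 − 20050 = 5550; midpoint Ī = (20050 + 25600)/2 = 22825.
η = (ΔQ/Q̄) ÷ (ΔI/Ī) = (-150.5/356.75) ÷ (5550/22825) = -1.735.

-1.735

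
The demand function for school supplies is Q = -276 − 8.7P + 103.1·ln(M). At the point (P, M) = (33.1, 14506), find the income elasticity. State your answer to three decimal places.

0.243

At P = 33.1, M = 14506: Q = 423.967.
Holding P constant, ∂Q/∂M = 103.1/M = 0.0071074.
η_M = (∂Q/∂M)·(M/Q) = 0.0071074 × (14506/423.967) = 0.243.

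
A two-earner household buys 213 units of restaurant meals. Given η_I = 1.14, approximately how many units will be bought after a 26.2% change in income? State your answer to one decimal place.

%ΔQ ≈ η × %ΔI = 1.14 × 26.2% = 29.868%.
New Q ≈ 213 × (1 + 0.29868) = 276.6.

276.6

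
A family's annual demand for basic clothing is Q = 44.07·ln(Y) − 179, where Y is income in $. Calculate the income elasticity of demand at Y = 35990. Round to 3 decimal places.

0.156

At Y = 35990: Q = 283.338.
dQ/dY = 44.07/Y = 0.00122451 at this income.
η = (dQ/dY)·(Y/Q) = 0.00122451 × (35990/283.338) = 0.156.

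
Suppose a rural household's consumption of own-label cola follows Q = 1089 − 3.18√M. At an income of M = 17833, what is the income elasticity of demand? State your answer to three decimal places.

-0.320

At M = 17833: Q = 664.342.
dQ/dM = -3.18/(2√M) = -0.0119065 at this income.
η = (dQ/dM)·(M/Q) = -0.0119065 × (17833/664.342) = -0.320.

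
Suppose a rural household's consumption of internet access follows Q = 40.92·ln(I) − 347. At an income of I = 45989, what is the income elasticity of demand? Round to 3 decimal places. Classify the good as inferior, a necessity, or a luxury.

0.443 (necessity)

At I = 45989: Q = 92.324.
dQ/dI = 40.92/I = 0.000889778 at this income.
η = (dQ/dI)·(I/Q) = 0.000889778 × (45989/92.324) = 0.443.
Since 0 < η < 1, the good is a necessity.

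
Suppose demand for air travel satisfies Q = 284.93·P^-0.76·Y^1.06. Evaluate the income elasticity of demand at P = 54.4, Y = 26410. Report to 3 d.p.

For a multiplicative demand Q = A·P^α·Y^β, the income elasticity is β everywhere.
Here β = 1.06, so η = 1.060.

1.060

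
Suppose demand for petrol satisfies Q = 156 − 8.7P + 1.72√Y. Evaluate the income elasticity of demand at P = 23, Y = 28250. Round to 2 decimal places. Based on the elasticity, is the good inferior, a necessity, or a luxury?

0.59 (necessity)

At P = 23, Y = 28250: Q = 244.993.
Holding P constant, ∂Q/∂Y = 1.72/(2√Y) = 0.00511669.
η_Y = (∂Q/∂Y)·(Y/Q) = 0.00511669 × (28250/244.993) = 0.59.
Since 0 < η < 1, this is a necessity.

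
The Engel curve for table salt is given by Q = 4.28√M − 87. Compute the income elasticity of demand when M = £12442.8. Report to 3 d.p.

0.611

At M = 12442.8: Q = 390.422.
dQ/dM = 4.28/(2√M) = 0.0191847 at this income.
η = (dQ/dM)·(M/Q) = 0.0191847 × (12442.8/390.422) = 0.611.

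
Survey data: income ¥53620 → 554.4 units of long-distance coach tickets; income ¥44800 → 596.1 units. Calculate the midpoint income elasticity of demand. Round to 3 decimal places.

-0.404

ΔQ = 596.1 − 554.4 = 41.7; midpoint Q̄ = (554.4 + 596.1)/2 = 575.25.
ΔI = 44800 − 53620 = -8820; midpoint Ī = (53620 + 44800)/2 = 49210.
η = (ΔQ/Q̄) ÷ (ΔI/Ī) = (41.7/575.25) ÷ (-8820/49210) = -0.404.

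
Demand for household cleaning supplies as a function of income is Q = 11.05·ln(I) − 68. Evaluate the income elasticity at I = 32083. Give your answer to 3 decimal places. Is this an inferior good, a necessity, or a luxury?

At I = 32083: Q = 46.656.
dQ/dI = 11.05/I = 0.000344419 at this income.
η = (dQ/dI)·(I/Q) = 0.000344419 × (32083/46.656) = 0.237.
Since 0 < η < 1, the good is a necessity.

0.237 (necessity)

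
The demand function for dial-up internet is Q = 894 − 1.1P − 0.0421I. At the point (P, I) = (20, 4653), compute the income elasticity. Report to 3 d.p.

-0.290

At P = 20, I = 4653: Q = 676.109.
Holding P constant, ∂Q/∂I = −0.0421.
η_I = (∂Q/∂I)·(I/Q) = -0.0421 × (4653/676.109) = -0.290.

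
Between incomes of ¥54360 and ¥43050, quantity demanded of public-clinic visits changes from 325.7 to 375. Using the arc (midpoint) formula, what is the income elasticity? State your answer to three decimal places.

-0.606

ΔQ = 375 − 325.7 = 49.3; midpoint Q̄ = (325.7 + 375)/2 = 350.35.
ΔI = 43050 − 54360 = -11310; midpoint Ī = (54360 + 43050)/2 = 48705.
η = (ΔQ/Q̄) ÷ (ΔI/Ī) = (49.3/350.35) ÷ (-11310/48705) = -0.606.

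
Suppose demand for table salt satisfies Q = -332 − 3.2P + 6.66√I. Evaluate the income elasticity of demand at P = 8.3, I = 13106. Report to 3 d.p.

0.944

At P = 8.3, I = 13106: Q = 403.886.
Holding P constant, ∂Q/∂I = 6.66/(2√I) = 0.0290877.
η_I = (∂Q/∂I)·(I/Q) = 0.0290877 × (13106/403.886) = 0.944.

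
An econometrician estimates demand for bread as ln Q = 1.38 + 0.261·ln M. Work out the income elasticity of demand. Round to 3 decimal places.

In a log-linear demand, the coefficient on ln M is the income elasticity.
So η = 0.261.

0.261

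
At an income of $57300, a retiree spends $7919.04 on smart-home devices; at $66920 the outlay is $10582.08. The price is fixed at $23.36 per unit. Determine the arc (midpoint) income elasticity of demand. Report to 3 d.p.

With a constant price, Q₁ = 7919.04/23.36 = 339.000 and Q₂ = 10582.08/23.36 = 453.000 (equivalently, work directly with expenditure since P cancels).
Midpoint %ΔQ = (10582.08 − 7919.04)/9250.56 = 0.28788; midpoint %ΔI = (66920 − 57300)/62110 = 0.15489.
η = 0.28788 / 0.15489 = 1.859.

1.859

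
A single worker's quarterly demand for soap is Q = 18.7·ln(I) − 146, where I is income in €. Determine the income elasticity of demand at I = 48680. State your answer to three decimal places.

At I = 48680: Q = 55.830.
dQ/dI = 18.7/I = 0.000384141 at this income.
η = (dQ/dI)·(I/Q) = 0.000384141 × (48680/55.830) = 0.335.

0.335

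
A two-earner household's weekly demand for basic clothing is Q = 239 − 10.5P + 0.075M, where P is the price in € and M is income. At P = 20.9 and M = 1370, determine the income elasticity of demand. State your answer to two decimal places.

At P = 20.9, M = 1370: Q = 122.300.
Holding P constant, ∂Q/∂M = 0.075.
η_M = (∂Q/∂M)·(M/Q) = 0.075 × (1370/122.300) = 0.84.

0.84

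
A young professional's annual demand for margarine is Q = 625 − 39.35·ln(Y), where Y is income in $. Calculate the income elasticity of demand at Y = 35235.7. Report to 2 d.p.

-0.18

At Y = 35235.7: Q = 213.013.
dQ/dY = -39.35/Y = -0.00111677 at this income.
η = (dQ/dY)·(Y/Q) = -0.00111677 × (35235.7/213.013) = -0.18.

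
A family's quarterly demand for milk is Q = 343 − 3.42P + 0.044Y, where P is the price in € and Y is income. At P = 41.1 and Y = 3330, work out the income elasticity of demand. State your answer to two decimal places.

At P = 41.1, Y = 3330: Q = 348.958.
Holding P constant, ∂Q/∂Y = 0.044.
η_Y = (∂Q/∂Y)·(Y/Q) = 0.044 × (3330/348.958) = 0.42.

0.42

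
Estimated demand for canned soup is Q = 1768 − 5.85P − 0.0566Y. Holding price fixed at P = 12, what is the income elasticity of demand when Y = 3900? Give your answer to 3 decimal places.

At P = 12, Y = 3900: Q = 1477.060.
Holding P constant, ∂Q/∂Y = −0.0566.
η_Y = (∂Q/∂Y)·(Y/Q) = -0.0566 × (3900/1477.060) = -0.149.

-0.149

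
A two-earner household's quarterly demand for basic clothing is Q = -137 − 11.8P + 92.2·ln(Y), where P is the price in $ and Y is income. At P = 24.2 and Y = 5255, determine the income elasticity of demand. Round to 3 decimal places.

0.251

At P = 24.2, Y = 5255: Q = 367.311.
Holding P constant, ∂Q/∂Y = 92.2/Y = 0.0175452.
η_Y = (∂Q/∂Y)·(Y/Q) = 0.0175452 × (5255/367.311) = 0.251.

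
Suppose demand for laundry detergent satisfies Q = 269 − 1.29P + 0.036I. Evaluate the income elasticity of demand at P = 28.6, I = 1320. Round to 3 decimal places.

At P = 28.6, I = 1320: Q = 279.626.
Holding P constant, ∂Q/∂I = 0.036.
η_I = (∂Q/∂I)·(I/Q) = 0.036 × (1320/279.626) = 0.170.

0.170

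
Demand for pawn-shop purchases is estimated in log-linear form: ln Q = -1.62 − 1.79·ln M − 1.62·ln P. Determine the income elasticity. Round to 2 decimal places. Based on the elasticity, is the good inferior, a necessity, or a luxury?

-1.79 (inferior good)

In a log-linear demand, the coefficient on ln M is the income elasticity.
So η = -1.79.
η < 0 ⇒ inferior good.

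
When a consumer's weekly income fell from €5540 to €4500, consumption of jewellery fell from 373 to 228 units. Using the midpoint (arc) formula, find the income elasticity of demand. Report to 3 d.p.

ΔQ = 228 − 373 = -145; midpoint Q̄ = (373 + 228)/2 = 300.5.
ΔI = 4500 − 5540 = -1040; midpoint Ī = (5540 + 4500)/2 = 5020.
η = (ΔQ/Q̄) ÷ (ΔI/Ī) = (-145/300.5) ÷ (-1040/5020) = 2.329.

2.329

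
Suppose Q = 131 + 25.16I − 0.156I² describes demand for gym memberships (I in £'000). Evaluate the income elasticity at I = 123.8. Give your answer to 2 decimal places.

At I = 123.8: Q = 854.8834.
dQ/dI = 25.16 − 0.312I = -13.46560.
η = (dQ/dI)·(I/Q) = -13.46560 × (123.8/854.8834) = -1.95.

-1.95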